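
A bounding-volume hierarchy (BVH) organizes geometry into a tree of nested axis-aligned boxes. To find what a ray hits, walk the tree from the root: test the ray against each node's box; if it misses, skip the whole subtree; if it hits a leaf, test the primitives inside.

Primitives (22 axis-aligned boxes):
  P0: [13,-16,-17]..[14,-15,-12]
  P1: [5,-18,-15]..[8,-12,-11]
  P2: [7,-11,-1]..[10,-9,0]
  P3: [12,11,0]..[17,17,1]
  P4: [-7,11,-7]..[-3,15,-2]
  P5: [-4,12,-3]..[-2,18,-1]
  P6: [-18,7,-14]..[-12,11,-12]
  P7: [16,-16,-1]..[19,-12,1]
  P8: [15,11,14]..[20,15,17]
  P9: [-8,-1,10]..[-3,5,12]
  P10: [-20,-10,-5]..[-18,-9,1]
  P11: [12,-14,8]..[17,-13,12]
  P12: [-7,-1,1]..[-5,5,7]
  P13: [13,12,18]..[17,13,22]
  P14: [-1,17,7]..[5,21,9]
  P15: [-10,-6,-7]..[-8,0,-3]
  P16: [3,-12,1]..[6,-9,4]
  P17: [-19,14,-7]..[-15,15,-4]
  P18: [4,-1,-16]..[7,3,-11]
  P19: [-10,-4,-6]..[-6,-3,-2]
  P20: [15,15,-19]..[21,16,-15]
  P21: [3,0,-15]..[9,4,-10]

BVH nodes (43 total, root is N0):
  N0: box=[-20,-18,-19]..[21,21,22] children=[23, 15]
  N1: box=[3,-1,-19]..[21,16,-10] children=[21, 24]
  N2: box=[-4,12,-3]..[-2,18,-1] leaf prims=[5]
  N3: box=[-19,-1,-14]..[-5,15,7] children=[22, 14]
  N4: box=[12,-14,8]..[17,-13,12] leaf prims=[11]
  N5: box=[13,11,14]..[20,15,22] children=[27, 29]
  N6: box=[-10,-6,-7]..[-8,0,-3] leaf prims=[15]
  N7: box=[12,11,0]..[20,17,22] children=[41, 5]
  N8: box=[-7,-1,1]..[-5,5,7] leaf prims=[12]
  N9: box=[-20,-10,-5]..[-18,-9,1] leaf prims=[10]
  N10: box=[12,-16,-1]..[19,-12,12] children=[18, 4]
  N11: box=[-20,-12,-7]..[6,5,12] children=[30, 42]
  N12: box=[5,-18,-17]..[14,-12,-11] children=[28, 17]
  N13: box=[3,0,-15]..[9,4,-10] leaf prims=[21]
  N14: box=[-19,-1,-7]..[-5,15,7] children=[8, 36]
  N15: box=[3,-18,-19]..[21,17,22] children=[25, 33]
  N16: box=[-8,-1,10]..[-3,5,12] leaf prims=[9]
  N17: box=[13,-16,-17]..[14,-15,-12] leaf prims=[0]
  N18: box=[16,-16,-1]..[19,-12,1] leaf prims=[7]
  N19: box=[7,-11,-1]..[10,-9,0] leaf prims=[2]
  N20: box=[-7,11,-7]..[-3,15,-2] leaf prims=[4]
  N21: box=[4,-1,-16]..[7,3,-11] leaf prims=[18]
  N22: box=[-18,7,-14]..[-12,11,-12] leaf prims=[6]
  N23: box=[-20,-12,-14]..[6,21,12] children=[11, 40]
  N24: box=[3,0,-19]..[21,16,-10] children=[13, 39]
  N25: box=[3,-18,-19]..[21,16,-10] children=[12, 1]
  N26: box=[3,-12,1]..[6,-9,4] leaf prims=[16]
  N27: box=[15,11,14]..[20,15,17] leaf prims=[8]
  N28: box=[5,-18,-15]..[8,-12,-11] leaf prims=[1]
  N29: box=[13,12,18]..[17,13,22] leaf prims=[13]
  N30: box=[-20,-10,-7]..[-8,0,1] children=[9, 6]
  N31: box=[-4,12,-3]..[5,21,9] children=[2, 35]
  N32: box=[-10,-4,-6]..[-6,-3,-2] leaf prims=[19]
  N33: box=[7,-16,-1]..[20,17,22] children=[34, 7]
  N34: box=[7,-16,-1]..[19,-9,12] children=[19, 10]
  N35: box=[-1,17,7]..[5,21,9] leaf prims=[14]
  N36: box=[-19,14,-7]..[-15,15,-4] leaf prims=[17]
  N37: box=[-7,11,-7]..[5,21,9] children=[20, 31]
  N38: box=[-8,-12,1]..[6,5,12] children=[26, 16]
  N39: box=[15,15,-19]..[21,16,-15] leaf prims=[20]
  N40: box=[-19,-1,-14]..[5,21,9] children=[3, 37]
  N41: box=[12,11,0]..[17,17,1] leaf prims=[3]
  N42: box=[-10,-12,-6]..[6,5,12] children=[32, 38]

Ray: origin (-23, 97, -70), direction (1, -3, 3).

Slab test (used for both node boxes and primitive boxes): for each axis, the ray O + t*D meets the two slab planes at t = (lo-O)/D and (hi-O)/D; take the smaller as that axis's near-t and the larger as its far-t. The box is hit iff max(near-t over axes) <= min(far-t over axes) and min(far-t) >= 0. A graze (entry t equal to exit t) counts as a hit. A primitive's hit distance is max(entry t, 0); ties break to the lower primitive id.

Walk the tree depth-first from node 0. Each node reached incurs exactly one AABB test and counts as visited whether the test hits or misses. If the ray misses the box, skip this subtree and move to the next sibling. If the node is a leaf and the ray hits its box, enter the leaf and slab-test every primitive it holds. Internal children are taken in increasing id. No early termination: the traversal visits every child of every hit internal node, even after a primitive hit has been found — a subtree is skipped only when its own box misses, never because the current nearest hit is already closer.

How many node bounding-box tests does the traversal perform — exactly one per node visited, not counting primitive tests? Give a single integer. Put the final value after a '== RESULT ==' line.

Walk:
N0 x:[3,44] y:[76/3,115/3] z:[17,92/3] -> hit [76/3,92/3], descend [15, 23]
  N15 x:[26,44] y:[80/3,115/3] z:[17,92/3] -> hit [80/3,92/3], descend [25, 33]
    N25 x:[26,44] y:[27,115/3] z:[17,20] -> miss, prune
    N33 x:[30,43] y:[80/3,113/3] z:[23,92/3] -> hit [30,92/3], descend [7, 34]
      N7 x:[35,43] y:[80/3,86/3] z:[70/3,92/3] -> miss, prune
      N34 x:[30,42] y:[106/3,113/3] z:[23,82/3] -> miss, prune
  N23 x:[3,29] y:[76/3,109/3] z:[56/3,82/3] -> hit [76/3,82/3], descend [11, 40]
    N11 x:[3,29] y:[92/3,109/3] z:[21,82/3] -> miss, prune
    N40 x:[4,28] y:[76/3,98/3] z:[56/3,79/3] -> hit [76/3,79/3], descend [3, 37]
      N3 x:[4,18] y:[82/3,98/3] z:[56/3,77/3] -> miss, prune
      N37 x:[16,28] y:[76/3,86/3] z:[21,79/3] -> hit [76/3,79/3], descend [20, 31]
        N20 x:[16,20] y:[82/3,86/3] z:[21,68/3] -> miss, prune
        N31 x:[19,28] y:[76/3,85/3] z:[67/3,79/3] -> hit [76/3,79/3], descend [2, 35]
          N2 x:[19,21] y:[79/3,85/3] z:[67/3,23] -> miss, prune
          N35 x:[22,28] y:[76/3,80/3] z:[77/3,79/3] -> hit [77/3,79/3] leaf, test {P14@t=77/3}

Summary -> nodes [0, 15, 25, 33, 7, 34, 23, 11, 40, 3, 37, 20, 31, 2, 35]; box-tests=15; leaf-entries=1; first=P14

== RESULT ==
15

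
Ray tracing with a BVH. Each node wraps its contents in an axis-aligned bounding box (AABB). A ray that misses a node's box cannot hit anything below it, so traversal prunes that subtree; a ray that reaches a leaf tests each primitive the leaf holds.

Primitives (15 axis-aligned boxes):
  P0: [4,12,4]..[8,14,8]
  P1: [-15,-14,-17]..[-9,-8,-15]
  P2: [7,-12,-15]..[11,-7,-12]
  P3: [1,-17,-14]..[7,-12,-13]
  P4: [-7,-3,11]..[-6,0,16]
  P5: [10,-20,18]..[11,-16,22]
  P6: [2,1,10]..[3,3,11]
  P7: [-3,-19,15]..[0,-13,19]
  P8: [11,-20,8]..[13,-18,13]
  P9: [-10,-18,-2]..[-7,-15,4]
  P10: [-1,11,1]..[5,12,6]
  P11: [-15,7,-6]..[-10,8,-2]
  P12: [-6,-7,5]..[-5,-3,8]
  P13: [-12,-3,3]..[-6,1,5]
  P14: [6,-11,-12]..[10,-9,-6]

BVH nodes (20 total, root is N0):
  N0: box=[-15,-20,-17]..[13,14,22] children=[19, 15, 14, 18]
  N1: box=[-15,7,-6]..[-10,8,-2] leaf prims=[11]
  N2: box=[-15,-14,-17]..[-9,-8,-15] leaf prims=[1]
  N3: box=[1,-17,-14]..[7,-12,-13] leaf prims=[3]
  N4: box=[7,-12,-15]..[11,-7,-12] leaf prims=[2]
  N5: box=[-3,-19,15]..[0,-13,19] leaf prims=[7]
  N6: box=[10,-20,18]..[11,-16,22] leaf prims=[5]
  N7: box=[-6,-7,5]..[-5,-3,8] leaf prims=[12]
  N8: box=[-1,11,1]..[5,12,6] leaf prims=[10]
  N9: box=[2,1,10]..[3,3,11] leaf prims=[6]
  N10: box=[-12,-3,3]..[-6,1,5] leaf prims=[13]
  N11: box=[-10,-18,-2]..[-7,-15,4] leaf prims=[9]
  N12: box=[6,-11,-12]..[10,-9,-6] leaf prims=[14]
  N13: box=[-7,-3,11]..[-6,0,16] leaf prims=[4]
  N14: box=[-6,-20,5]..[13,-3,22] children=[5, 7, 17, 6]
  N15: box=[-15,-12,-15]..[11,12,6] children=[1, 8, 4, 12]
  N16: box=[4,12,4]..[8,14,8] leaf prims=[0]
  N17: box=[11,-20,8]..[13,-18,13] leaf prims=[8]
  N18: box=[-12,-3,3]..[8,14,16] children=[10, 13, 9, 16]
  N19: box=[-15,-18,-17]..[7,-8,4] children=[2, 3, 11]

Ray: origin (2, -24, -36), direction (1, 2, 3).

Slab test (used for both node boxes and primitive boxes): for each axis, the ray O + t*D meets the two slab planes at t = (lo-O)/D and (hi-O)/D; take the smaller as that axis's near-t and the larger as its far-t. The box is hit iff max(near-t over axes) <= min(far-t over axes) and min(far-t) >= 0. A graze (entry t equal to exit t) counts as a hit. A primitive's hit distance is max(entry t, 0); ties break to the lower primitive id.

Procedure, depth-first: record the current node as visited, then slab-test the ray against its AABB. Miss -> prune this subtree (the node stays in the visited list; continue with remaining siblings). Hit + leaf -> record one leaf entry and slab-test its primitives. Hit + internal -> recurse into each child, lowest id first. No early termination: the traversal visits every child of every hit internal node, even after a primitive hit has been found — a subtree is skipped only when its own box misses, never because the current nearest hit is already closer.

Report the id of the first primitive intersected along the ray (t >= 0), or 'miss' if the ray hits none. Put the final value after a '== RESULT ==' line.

Traverse from the root:
N0 x:[-17,11] y:[2,19] z:[19/3,58/3] -> hit [19/3,11], descend [14, 15, 18, 19]
  N14 x:[-8,11] y:[2,21/2] z:[41/3,58/3] -> miss, prune
  N15 x:[-17,9] y:[6,18] z:[7,14] -> hit [7,9], descend [1, 4, 8, 12]
    N1 x:[-17,-12] y:[31/2,16] z:[10,34/3] -> miss, prune
    N4 x:[5,9] y:[6,17/2] z:[7,8] -> hit [7,8] leaf, test {P2@t=7}
    N8 x:[-3,3] y:[35/2,18] z:[37/3,14] -> miss, prune
    N12 x:[4,8] y:[13/2,15/2] z:[8,10] -> miss, prune
  N18 x:[-14,6] y:[21/2,19] z:[13,52/3] -> miss, prune
  N19 x:[-17,5] y:[3,8] z:[19/3,40/3] -> miss, prune

order=[0, 14, 15, 1, 4, 8, 12, 18, 19]  |boxes|=9  |leaves|=1  hit=P2

== RESULT ==
2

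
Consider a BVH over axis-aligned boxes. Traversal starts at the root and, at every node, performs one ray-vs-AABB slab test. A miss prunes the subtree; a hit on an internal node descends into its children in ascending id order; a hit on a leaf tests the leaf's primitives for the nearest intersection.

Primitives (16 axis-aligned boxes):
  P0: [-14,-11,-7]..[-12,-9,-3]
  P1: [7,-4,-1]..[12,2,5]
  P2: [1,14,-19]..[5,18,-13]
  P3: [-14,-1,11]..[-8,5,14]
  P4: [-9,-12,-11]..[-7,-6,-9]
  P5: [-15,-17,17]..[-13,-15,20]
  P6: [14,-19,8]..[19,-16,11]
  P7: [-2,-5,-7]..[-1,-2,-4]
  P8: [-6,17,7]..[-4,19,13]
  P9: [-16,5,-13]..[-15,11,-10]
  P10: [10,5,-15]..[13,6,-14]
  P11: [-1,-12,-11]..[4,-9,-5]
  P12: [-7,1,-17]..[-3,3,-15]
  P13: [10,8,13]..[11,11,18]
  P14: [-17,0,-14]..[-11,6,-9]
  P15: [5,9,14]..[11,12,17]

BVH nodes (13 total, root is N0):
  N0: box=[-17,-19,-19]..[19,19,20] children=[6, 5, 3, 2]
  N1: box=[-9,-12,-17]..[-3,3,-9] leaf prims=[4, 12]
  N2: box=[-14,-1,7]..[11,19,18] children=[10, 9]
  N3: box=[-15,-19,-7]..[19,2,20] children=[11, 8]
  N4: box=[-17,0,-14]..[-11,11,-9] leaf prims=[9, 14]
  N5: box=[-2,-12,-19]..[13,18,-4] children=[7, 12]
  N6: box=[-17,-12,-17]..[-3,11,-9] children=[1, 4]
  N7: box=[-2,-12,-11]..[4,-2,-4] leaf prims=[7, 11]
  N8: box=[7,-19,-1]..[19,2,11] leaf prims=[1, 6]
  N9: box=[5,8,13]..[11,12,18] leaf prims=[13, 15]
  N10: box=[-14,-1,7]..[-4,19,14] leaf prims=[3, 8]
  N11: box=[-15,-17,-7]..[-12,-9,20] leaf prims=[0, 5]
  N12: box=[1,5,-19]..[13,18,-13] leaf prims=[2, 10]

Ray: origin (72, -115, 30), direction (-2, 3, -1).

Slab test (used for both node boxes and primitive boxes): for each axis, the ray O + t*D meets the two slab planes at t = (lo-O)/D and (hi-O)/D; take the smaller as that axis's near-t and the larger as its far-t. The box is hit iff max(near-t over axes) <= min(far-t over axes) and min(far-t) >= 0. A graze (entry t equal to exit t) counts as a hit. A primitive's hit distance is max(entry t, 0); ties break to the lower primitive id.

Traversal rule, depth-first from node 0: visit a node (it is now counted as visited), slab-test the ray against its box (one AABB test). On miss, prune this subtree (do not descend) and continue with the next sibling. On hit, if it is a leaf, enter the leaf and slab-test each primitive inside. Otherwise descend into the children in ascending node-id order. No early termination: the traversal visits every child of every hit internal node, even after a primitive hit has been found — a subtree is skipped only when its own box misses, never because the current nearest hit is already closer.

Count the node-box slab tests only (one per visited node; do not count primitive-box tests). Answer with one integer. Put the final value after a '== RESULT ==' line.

Traverse from the root:
N0 x:[53/2,89/2] y:[32,134/3] z:[10,49] -> hit [32,89/2], descend [2, 3, 5, 6]
  N2 x:[61/2,43] y:[38,134/3] z:[12,23] -> miss, prune
  N3 x:[53/2,87/2] y:[32,39] z:[10,37] -> hit [32,37], descend [8, 11]
    N8 x:[53/2,65/2] y:[32,39] z:[19,31] -> miss, prune
    N11 x:[42,87/2] y:[98/3,106/3] z:[10,37] -> miss, prune
  N5 x:[59/2,37] y:[103/3,133/3] z:[34,49] -> hit [103/3,37], descend [7, 12]
    N7 x:[34,37] y:[103/3,113/3] z:[34,41] -> hit [103/3,37] leaf, test {P7@t=110/3, P11@t=35}
    N12 x:[59/2,71/2] y:[40,133/3] z:[43,49] -> miss, prune
  N6 x:[75/2,89/2] y:[103/3,42] z:[39,47] -> hit [39,42], descend [1, 4]
    N1 x:[75/2,81/2] y:[103/3,118/3] z:[39,47] -> hit [39,118/3] leaf, test {P4(miss), P12(miss)}
    N4 x:[83/2,89/2] y:[115/3,42] z:[39,44] -> hit [83/2,42] leaf, test {P9(miss), P14(miss)}

order=[0, 2, 3, 8, 11, 5, 7, 12, 6, 1, 4]  |boxes|=11  |leaves|=3  hit=P11

== RESULT ==
11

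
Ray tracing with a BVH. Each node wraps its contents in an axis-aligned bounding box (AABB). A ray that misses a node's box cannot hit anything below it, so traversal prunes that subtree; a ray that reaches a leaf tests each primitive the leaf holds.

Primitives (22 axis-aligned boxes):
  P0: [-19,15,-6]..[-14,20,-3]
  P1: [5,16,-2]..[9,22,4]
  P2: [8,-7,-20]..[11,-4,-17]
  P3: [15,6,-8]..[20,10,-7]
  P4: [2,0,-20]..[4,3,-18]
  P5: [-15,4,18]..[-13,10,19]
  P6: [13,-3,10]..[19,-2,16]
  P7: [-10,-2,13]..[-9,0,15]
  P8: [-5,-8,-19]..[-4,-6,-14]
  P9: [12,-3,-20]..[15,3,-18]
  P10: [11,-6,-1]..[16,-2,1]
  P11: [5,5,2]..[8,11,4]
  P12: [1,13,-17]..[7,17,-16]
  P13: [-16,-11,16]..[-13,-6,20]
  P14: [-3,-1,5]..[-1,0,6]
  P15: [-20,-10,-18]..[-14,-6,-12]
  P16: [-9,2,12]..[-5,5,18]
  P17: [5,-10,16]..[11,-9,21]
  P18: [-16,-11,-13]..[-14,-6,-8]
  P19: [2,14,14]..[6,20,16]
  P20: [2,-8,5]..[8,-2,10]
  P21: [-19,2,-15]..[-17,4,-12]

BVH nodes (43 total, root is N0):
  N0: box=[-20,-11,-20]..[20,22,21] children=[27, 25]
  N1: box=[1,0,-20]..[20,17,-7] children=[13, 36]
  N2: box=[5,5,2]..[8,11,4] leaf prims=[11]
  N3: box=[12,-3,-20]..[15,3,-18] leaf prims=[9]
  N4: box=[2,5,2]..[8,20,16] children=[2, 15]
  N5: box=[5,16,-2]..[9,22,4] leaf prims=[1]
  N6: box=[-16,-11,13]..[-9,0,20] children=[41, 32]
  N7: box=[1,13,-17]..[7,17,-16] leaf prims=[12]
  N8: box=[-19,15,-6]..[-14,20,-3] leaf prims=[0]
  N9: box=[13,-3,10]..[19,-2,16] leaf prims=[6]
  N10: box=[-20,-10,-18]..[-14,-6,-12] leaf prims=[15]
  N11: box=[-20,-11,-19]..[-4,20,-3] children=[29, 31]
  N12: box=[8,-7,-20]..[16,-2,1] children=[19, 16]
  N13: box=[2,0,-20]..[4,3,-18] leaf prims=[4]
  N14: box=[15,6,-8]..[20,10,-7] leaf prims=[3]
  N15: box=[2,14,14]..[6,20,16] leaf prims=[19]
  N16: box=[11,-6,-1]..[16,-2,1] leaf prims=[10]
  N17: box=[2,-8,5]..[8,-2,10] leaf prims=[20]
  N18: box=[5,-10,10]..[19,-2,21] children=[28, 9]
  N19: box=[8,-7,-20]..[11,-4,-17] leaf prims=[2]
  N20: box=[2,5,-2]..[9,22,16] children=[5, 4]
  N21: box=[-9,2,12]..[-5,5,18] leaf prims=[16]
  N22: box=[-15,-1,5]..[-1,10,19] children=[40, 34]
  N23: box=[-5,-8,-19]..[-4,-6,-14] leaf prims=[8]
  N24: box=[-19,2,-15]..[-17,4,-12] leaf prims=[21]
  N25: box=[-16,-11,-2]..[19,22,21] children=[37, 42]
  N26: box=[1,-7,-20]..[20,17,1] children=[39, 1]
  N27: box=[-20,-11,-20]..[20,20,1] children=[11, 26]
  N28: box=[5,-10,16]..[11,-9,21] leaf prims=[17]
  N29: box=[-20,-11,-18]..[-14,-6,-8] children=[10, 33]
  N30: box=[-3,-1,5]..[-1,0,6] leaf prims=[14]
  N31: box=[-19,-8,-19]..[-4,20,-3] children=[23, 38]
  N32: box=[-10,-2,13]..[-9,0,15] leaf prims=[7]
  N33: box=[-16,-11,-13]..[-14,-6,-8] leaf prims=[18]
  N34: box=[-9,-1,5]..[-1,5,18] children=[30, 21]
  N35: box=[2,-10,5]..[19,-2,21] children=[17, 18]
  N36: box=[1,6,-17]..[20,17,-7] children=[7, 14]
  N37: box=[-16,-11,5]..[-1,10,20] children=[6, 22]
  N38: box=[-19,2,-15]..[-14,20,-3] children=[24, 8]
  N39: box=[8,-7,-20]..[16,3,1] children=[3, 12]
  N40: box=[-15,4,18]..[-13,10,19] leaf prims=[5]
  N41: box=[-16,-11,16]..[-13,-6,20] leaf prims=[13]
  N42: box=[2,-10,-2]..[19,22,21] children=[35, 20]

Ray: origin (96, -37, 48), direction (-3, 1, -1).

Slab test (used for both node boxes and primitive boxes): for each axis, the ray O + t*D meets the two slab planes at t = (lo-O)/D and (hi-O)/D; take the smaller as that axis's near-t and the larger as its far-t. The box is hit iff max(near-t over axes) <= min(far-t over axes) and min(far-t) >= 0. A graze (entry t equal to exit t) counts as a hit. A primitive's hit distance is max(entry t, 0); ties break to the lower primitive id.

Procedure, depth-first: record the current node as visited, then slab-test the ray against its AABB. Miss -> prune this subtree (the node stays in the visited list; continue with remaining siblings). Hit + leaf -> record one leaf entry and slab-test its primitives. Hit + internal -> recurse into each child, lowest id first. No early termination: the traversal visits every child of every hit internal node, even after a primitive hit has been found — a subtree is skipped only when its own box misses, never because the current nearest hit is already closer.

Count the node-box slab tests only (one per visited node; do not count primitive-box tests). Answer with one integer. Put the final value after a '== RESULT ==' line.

Walk:
N0 x:[76/3,116/3] y:[26,59] z:[27,68] -> hit [27,116/3], descend [25, 27]
  N25 x:[77/3,112/3] y:[26,59] z:[27,50] -> hit [27,112/3], descend [37, 42]
    N37 x:[97/3,112/3] y:[26,47] z:[28,43] -> hit [97/3,112/3], descend [6, 22]
      N6 x:[35,112/3] y:[26,37] z:[28,35] -> hit [35,35], descend [32, 41]
        N32 x:[35,106/3] y:[35,37] z:[33,35] -> hit [35,35] leaf, test {P7@t=35}
        N41 x:[109/3,112/3] y:[26,31] z:[28,32] -> miss, prune
      N22 x:[97/3,37] y:[36,47] z:[29,43] -> hit [36,37], descend [34, 40]
        N34 x:[97/3,35] y:[36,42] z:[30,43] -> miss, prune
        N40 x:[109/3,37] y:[41,47] z:[29,30] -> miss, prune
    N42 x:[77/3,94/3] y:[27,59] z:[27,50] -> hit [27,94/3], descend [20, 35]
      N20 x:[29,94/3] y:[42,59] z:[32,50] -> miss, prune
      N35 x:[77/3,94/3] y:[27,35] z:[27,43] -> hit [27,94/3], descend [17, 18]
        N17 x:[88/3,94/3] y:[29,35] z:[38,43] -> miss, prune
        N18 x:[77/3,91/3] y:[27,35] z:[27,38] -> hit [27,91/3], descend [9, 28]
          N9 x:[77/3,83/3] y:[34,35] z:[32,38] -> miss, prune
          N28 x:[85/3,91/3] y:[27,28] z:[27,32] -> miss, prune
  N27 x:[76/3,116/3] y:[26,57] z:[47,68] -> miss, prune

order=[0, 25, 37, 6, 32, 41, 22, 34, 40, 42, 20, 35, 17, 18, 9, 28, 27]  |boxes|=17  |leaves|=1  hit=P7

== RESULT ==
17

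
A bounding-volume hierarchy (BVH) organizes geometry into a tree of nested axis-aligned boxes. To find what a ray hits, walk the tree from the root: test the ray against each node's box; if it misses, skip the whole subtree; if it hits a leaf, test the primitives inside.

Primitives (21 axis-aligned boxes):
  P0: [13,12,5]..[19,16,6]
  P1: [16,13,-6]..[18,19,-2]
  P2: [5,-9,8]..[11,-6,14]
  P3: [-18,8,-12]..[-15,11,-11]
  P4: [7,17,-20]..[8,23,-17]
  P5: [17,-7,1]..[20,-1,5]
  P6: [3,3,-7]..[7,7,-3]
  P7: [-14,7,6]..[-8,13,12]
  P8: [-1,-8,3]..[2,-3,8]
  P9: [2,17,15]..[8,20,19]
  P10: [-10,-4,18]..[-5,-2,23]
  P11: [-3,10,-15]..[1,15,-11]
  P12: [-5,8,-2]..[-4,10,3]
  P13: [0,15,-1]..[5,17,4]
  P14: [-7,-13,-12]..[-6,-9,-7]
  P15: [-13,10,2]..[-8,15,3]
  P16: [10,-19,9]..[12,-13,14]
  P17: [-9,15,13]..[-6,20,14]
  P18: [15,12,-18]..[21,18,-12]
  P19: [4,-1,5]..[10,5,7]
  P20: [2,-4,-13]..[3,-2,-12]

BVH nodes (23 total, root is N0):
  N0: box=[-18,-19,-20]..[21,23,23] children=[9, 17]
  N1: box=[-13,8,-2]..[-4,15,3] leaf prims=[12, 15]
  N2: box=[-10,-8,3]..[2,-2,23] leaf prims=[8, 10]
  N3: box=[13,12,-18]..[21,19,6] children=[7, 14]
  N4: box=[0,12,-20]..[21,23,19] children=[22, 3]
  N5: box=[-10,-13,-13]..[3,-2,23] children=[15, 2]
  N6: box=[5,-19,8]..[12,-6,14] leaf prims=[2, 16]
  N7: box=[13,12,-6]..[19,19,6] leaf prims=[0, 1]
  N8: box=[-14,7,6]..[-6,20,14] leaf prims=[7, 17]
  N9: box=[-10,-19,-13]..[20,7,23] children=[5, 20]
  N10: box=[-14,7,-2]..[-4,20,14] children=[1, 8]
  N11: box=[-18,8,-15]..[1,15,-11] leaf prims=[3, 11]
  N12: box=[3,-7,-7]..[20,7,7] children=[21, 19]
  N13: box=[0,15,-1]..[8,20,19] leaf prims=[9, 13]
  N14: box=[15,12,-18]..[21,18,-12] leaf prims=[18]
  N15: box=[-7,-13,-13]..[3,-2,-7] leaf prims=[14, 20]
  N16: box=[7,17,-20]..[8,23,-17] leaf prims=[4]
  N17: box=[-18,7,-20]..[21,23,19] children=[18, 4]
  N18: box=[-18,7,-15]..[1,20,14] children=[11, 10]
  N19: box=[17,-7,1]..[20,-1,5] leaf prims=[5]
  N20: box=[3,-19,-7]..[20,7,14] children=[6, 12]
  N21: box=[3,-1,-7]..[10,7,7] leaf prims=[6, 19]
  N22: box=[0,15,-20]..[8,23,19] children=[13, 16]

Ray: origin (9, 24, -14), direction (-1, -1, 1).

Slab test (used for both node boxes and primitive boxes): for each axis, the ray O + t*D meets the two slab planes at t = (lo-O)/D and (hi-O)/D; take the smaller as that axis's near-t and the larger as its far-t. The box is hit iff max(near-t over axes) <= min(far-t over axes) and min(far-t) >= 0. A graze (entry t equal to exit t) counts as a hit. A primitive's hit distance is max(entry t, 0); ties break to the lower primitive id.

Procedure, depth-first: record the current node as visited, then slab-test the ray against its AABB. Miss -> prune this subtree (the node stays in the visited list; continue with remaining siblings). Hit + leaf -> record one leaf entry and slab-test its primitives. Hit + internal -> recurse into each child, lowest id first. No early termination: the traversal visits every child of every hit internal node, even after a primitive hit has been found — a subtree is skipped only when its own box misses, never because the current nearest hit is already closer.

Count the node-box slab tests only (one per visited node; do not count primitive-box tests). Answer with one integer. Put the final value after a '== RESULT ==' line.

Walk:
N0 x:[-12,27] y:[1,43] z:[-6,37] -> hit [1,27], descend [9, 17]
  N9 x:[-11,19] y:[17,43] z:[1,37] -> hit [17,19], descend [5, 20]
    N5 x:[6,19] y:[26,37] z:[1,37] -> miss, prune
    N20 x:[-11,6] y:[17,43] z:[7,28] -> miss, prune
  N17 x:[-12,27] y:[1,17] z:[-6,33] -> hit [1,17], descend [4, 18]
    N4 x:[-12,9] y:[1,12] z:[-6,33] -> hit [1,9], descend [3, 22]
      N3 x:[-12,-4] y:[5,12] z:[-4,20] -> miss, prune
      N22 x:[1,9] y:[1,9] z:[-6,33] -> hit [1,9], descend [13, 16]
        N13 x:[1,9] y:[4,9] z:[13,33] -> miss, prune
        N16 x:[1,2] y:[1,7] z:[-6,-3] -> miss, prune
    N18 x:[8,27] y:[4,17] z:[-1,28] -> hit [8,17], descend [10, 11]
      N10 x:[13,23] y:[4,17] z:[12,28] -> hit [13,17], descend [1, 8]
        N1 x:[13,22] y:[9,16] z:[12,17] -> hit [13,16] leaf, test {P12@t=14, P15(miss)}
        N8 x:[15,23] y:[4,17] z:[20,28] -> miss, prune
      N11 x:[8,27] y:[9,16] z:[-1,3] -> miss, prune

Summary -> nodes [0, 9, 5, 20, 17, 4, 3, 22, 13, 16, 18, 10, 1, 8, 11]; box-tests=15; leaf-entries=1; first=P12

== RESULT ==
15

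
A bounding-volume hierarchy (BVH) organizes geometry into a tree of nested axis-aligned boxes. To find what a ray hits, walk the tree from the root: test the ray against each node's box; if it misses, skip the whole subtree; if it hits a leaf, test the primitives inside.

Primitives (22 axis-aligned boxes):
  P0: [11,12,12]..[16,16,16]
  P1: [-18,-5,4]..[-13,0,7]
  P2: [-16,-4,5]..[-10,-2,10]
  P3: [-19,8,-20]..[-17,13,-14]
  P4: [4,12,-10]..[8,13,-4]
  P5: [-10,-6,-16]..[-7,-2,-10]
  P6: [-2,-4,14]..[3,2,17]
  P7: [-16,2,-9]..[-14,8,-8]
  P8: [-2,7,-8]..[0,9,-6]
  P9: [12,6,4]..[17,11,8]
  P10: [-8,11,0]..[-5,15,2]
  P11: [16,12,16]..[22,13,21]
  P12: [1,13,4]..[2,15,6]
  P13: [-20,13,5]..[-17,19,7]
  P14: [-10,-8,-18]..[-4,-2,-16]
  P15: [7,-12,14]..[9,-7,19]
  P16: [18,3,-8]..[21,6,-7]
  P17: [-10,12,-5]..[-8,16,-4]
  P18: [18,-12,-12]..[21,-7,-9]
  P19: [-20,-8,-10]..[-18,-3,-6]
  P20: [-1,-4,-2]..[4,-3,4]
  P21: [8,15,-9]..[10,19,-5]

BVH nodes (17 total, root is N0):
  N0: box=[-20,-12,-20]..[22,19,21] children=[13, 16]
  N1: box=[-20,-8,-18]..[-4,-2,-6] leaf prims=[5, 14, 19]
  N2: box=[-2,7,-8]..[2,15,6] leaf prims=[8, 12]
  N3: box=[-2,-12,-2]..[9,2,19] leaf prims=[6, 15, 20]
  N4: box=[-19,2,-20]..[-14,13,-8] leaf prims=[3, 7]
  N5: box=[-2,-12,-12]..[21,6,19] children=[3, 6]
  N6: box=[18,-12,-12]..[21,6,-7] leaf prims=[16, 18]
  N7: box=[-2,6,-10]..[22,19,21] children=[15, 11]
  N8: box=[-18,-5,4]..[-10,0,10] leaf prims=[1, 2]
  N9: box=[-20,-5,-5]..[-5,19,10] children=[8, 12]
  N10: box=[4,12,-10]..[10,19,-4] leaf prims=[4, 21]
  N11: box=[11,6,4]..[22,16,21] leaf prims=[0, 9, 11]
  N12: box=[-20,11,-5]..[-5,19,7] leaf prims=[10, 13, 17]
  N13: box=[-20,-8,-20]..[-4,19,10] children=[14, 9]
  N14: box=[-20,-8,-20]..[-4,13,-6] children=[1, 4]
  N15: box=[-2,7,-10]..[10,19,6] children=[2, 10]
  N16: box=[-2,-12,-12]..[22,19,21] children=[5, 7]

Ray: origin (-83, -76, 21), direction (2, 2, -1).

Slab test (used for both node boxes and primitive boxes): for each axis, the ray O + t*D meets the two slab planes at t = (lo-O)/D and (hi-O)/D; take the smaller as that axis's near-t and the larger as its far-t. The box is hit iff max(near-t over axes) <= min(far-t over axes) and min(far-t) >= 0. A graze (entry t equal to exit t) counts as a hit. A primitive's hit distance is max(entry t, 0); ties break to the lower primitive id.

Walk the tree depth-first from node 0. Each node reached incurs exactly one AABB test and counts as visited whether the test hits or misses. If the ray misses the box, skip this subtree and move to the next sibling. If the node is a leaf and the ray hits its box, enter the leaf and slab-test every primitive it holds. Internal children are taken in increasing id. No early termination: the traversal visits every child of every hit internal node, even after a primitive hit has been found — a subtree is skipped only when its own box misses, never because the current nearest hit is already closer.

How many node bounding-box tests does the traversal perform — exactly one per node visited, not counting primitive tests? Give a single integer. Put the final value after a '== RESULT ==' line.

Walk:
N0 x:[63/2,105/2] y:[32,95/2] z:[0,41] -> hit [32,41], descend [13, 16]
  N13 x:[63/2,79/2] y:[34,95/2] z:[11,41] -> hit [34,79/2], descend [9, 14]
    N9 x:[63/2,39] y:[71/2,95/2] z:[11,26] -> miss, prune
    N14 x:[63/2,79/2] y:[34,89/2] z:[27,41] -> hit [34,79/2], descend [1, 4]
      N1 x:[63/2,79/2] y:[34,37] z:[27,39] -> hit [34,37] leaf, test {P5@t=73/2, P14@t=37, P19(miss)}
      N4 x:[32,69/2] y:[39,89/2] z:[29,41] -> miss, prune
  N16 x:[81/2,105/2] y:[32,95/2] z:[0,33] -> miss, prune

Visited [0, 13, 9, 14, 1, 4, 16]. Tests: 7 box, 1 leaf. Nearest: P5.

== RESULT ==
7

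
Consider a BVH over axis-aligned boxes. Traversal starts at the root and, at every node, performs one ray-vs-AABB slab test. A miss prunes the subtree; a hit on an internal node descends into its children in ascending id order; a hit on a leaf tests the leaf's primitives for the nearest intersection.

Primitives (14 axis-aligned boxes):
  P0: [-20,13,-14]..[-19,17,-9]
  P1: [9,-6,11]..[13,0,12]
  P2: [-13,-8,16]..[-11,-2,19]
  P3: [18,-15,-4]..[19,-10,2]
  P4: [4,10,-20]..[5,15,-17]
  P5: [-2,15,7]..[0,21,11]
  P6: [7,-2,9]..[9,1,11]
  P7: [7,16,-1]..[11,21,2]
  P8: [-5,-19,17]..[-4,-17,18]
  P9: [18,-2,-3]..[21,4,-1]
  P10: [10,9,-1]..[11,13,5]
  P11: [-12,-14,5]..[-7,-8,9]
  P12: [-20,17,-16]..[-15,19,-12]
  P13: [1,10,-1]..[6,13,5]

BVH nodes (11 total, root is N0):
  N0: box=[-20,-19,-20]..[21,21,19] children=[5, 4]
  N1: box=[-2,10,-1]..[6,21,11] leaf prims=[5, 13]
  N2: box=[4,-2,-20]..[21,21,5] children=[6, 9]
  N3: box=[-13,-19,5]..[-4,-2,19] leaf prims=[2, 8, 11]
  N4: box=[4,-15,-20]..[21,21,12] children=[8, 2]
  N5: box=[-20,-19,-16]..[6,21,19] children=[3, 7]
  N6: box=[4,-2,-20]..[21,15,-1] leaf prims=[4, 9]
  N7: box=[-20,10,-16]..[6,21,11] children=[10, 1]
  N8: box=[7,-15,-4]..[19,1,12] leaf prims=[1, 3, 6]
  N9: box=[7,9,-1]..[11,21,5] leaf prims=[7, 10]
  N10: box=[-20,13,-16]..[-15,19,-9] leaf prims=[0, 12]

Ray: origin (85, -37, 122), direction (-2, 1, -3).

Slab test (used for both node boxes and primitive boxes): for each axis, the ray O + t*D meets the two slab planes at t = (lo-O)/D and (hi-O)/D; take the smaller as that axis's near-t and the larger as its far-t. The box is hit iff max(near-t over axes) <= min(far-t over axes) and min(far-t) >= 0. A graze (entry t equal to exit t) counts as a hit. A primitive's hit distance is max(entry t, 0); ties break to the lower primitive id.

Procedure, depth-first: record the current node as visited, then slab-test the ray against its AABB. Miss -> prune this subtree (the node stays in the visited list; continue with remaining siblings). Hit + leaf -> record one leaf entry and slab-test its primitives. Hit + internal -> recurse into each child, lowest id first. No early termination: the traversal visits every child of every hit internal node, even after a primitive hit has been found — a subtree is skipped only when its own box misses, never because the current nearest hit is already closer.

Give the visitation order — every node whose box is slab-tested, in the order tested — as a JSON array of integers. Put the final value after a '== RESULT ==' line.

Trace the traversal:
N0 x:[32,105/2] y:[18,58] z:[103/3,142/3] -> hit [103/3,142/3], descend [4, 5]
  N4 x:[32,81/2] y:[22,58] z:[110/3,142/3] -> hit [110/3,81/2], descend [2, 8]
    N2 x:[32,81/2] y:[35,58] z:[39,142/3] -> hit [39,81/2], descend [6, 9]
      N6 x:[32,81/2] y:[35,52] z:[41,142/3] -> miss, prune
      N9 x:[37,39] y:[46,58] z:[39,41] -> miss, prune
    N8 x:[33,39] y:[22,38] z:[110/3,42] -> hit [110/3,38] leaf, test {P1@t=110/3, P3(miss), P6(miss)}
  N5 x:[79/2,105/2] y:[18,58] z:[103/3,46] -> hit [79/2,46], descend [3, 7]
    N3 x:[89/2,49] y:[18,35] z:[103/3,39] -> miss, prune
    N7 x:[79/2,105/2] y:[47,58] z:[37,46] -> miss, prune

Visited [0, 4, 2, 6, 9, 8, 5, 3, 7]. Tests: 9 box, 1 leaf. Nearest: P1.

== RESULT ==
[0, 4, 2, 6, 9, 8, 5, 3, 7]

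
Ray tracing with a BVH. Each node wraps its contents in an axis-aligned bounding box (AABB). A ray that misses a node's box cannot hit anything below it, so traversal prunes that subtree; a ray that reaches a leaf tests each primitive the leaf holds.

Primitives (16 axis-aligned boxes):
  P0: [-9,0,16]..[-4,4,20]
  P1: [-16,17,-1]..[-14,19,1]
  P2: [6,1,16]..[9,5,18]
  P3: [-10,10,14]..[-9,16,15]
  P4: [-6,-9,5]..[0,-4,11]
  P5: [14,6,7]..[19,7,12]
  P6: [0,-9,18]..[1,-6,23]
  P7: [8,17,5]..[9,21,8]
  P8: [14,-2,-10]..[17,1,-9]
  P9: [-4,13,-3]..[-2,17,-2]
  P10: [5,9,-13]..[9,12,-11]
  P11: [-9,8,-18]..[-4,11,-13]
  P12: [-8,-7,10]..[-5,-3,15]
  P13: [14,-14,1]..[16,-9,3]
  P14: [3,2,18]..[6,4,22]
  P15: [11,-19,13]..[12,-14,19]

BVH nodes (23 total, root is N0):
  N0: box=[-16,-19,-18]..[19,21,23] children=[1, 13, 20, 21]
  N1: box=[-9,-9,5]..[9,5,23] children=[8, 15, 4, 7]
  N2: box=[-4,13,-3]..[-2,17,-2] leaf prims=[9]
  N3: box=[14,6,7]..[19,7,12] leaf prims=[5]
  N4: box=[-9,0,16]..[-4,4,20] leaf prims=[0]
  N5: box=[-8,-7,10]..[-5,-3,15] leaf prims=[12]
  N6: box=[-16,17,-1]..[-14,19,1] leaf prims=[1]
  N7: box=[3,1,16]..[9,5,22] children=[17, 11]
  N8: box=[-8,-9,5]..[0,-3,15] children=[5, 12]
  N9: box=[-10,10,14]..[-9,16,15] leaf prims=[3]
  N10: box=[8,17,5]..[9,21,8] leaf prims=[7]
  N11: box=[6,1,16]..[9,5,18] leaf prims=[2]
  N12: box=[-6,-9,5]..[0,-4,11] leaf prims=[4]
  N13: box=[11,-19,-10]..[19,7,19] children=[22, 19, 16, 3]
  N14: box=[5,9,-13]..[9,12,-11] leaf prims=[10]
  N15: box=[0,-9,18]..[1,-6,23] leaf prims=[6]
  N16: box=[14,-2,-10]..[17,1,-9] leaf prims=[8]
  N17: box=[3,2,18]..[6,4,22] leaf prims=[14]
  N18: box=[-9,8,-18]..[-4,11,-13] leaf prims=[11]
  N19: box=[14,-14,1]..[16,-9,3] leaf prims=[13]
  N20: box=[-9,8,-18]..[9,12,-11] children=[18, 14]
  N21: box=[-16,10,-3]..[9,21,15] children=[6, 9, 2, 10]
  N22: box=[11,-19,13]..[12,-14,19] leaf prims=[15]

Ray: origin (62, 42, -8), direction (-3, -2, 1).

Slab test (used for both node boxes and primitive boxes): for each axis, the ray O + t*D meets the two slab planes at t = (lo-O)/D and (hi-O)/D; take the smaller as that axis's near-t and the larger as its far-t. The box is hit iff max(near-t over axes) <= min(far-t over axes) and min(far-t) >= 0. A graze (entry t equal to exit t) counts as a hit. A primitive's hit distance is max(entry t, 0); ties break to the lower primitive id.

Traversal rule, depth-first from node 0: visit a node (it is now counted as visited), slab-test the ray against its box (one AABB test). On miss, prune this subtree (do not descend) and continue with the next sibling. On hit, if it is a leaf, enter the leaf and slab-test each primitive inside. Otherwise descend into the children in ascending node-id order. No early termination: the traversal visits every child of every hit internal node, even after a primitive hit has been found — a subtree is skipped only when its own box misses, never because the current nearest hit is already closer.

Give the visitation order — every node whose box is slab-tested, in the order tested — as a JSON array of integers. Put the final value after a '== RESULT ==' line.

Walk:
N0 x:[43/3,26] y:[21/2,61/2] z:[-10,31] -> hit [43/3,26], descend [1, 13, 20, 21]
  N1 x:[53/3,71/3] y:[37/2,51/2] z:[13,31] -> hit [37/2,71/3], descend [4, 7, 8, 15]
    N4 x:[22,71/3] y:[19,21] z:[24,28] -> miss, prune
    N7 x:[53/3,59/3] y:[37/2,41/2] z:[24,30] -> miss, prune
    N8 x:[62/3,70/3] y:[45/2,51/2] z:[13,23] -> hit [45/2,23], descend [5, 12]
      N5 x:[67/3,70/3] y:[45/2,49/2] z:[18,23] -> hit [45/2,23] leaf, test {P12@t=45/2}
      N12 x:[62/3,68/3] y:[23,51/2] z:[13,19] -> miss, prune
    N15 x:[61/3,62/3] y:[24,51/2] z:[26,31] -> miss, prune
  N13 x:[43/3,17] y:[35/2,61/2] z:[-2,27] -> miss, prune
  N20 x:[53/3,71/3] y:[15,17] z:[-10,-3] -> miss, prune
  N21 x:[53/3,26] y:[21/2,16] z:[5,23] -> miss, prune

Visited [0, 1, 4, 7, 8, 5, 12, 15, 13, 20, 21]. Tests: 11 box, 1 leaf. Nearest: P12.

== RESULT ==
[0, 1, 4, 7, 8, 5, 12, 15, 13, 20, 21]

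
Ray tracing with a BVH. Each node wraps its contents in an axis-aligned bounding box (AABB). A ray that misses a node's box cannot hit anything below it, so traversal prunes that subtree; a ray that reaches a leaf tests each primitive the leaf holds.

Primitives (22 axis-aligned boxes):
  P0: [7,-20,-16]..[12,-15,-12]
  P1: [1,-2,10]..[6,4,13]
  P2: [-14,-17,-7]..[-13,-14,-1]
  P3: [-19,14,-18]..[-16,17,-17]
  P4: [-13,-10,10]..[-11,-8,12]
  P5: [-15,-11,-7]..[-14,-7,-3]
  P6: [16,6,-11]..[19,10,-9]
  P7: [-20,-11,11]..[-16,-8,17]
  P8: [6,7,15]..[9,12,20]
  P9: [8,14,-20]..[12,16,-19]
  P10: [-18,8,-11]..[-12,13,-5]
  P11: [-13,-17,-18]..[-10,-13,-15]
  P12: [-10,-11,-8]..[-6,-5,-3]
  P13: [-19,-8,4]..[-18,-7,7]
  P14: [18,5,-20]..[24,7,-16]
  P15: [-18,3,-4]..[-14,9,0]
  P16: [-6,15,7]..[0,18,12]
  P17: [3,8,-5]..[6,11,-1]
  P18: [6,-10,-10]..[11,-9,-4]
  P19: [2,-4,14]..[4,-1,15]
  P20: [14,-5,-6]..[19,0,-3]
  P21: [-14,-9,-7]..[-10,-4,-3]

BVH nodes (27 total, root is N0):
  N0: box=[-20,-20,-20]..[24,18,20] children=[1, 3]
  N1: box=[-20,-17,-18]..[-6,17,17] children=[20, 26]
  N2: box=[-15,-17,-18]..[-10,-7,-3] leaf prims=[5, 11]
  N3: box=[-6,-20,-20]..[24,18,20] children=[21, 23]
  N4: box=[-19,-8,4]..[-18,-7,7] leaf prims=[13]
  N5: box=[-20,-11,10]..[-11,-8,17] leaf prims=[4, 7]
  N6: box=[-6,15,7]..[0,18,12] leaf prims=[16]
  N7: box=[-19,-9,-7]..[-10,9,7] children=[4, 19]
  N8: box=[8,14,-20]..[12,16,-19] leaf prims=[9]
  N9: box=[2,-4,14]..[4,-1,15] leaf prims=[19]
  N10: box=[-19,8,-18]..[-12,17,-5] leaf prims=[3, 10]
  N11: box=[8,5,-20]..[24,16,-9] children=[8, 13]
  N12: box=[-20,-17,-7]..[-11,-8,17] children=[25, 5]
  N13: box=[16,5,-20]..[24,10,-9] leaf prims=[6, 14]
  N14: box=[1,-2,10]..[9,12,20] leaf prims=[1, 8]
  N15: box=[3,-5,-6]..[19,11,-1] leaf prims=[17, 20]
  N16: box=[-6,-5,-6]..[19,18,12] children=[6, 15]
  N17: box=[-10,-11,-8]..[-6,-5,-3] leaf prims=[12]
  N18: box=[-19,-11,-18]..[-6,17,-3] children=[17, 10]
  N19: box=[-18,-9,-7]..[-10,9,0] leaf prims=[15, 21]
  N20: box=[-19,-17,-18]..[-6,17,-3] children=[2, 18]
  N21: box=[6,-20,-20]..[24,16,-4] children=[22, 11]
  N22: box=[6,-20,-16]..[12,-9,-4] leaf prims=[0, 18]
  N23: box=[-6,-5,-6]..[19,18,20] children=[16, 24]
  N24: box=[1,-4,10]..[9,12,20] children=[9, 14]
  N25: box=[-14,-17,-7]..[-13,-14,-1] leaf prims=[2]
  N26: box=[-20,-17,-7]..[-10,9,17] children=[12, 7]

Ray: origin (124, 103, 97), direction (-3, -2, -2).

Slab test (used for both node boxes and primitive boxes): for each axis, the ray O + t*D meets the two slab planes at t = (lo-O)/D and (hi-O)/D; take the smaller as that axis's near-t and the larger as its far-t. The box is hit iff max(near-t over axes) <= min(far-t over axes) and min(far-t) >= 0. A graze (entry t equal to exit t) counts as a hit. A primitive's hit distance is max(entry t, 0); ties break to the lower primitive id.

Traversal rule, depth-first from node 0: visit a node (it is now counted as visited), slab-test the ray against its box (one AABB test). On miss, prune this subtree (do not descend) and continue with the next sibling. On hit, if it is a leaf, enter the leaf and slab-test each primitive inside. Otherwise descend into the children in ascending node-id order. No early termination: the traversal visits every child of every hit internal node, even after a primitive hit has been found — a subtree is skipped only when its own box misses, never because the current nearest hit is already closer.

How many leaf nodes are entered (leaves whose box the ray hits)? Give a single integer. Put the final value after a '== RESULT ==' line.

Walk:
N0 x:[100/3,48] y:[85/2,123/2] z:[77/2,117/2] -> hit [85/2,48], descend [1, 3]
  N1 x:[130/3,48] y:[43,60] z:[40,115/2] -> hit [130/3,48], descend [20, 26]
    N20 x:[130/3,143/3] y:[43,60] z:[50,115/2] -> miss, prune
    N26 x:[134/3,48] y:[47,60] z:[40,52] -> hit [47,48], descend [7, 12]
      N7 x:[134/3,143/3] y:[47,56] z:[45,52] -> hit [47,143/3], descend [4, 19]
        N4 x:[142/3,143/3] y:[55,111/2] z:[45,93/2] -> miss, prune
        N19 x:[134/3,142/3] y:[47,56] z:[97/2,52] -> miss, prune
      N12 x:[45,48] y:[111/2,60] z:[40,52] -> miss, prune
  N3 x:[100/3,130/3] y:[85/2,123/2] z:[77/2,117/2] -> hit [85/2,130/3], descend [21, 23]
    N21 x:[100/3,118/3] y:[87/2,123/2] z:[101/2,117/2] -> miss, prune
    N23 x:[35,130/3] y:[85/2,54] z:[77/2,103/2] -> hit [85/2,130/3], descend [16, 24]
      N16 x:[35,130/3] y:[85/2,54] z:[85/2,103/2] -> hit [85/2,130/3], descend [6, 15]
        N6 x:[124/3,130/3] y:[85/2,44] z:[85/2,45] -> hit [85/2,130/3] leaf, test {P16@t=85/2}
        N15 x:[35,121/3] y:[46,54] z:[49,103/2] -> miss, prune
      N24 x:[115/3,41] y:[91/2,107/2] z:[77/2,87/2] -> miss, prune

order=[0, 1, 20, 26, 7, 4, 19, 12, 3, 21, 23, 16, 6, 15, 24]  |boxes|=15  |leaves|=1  hit=P16

== RESULT ==
1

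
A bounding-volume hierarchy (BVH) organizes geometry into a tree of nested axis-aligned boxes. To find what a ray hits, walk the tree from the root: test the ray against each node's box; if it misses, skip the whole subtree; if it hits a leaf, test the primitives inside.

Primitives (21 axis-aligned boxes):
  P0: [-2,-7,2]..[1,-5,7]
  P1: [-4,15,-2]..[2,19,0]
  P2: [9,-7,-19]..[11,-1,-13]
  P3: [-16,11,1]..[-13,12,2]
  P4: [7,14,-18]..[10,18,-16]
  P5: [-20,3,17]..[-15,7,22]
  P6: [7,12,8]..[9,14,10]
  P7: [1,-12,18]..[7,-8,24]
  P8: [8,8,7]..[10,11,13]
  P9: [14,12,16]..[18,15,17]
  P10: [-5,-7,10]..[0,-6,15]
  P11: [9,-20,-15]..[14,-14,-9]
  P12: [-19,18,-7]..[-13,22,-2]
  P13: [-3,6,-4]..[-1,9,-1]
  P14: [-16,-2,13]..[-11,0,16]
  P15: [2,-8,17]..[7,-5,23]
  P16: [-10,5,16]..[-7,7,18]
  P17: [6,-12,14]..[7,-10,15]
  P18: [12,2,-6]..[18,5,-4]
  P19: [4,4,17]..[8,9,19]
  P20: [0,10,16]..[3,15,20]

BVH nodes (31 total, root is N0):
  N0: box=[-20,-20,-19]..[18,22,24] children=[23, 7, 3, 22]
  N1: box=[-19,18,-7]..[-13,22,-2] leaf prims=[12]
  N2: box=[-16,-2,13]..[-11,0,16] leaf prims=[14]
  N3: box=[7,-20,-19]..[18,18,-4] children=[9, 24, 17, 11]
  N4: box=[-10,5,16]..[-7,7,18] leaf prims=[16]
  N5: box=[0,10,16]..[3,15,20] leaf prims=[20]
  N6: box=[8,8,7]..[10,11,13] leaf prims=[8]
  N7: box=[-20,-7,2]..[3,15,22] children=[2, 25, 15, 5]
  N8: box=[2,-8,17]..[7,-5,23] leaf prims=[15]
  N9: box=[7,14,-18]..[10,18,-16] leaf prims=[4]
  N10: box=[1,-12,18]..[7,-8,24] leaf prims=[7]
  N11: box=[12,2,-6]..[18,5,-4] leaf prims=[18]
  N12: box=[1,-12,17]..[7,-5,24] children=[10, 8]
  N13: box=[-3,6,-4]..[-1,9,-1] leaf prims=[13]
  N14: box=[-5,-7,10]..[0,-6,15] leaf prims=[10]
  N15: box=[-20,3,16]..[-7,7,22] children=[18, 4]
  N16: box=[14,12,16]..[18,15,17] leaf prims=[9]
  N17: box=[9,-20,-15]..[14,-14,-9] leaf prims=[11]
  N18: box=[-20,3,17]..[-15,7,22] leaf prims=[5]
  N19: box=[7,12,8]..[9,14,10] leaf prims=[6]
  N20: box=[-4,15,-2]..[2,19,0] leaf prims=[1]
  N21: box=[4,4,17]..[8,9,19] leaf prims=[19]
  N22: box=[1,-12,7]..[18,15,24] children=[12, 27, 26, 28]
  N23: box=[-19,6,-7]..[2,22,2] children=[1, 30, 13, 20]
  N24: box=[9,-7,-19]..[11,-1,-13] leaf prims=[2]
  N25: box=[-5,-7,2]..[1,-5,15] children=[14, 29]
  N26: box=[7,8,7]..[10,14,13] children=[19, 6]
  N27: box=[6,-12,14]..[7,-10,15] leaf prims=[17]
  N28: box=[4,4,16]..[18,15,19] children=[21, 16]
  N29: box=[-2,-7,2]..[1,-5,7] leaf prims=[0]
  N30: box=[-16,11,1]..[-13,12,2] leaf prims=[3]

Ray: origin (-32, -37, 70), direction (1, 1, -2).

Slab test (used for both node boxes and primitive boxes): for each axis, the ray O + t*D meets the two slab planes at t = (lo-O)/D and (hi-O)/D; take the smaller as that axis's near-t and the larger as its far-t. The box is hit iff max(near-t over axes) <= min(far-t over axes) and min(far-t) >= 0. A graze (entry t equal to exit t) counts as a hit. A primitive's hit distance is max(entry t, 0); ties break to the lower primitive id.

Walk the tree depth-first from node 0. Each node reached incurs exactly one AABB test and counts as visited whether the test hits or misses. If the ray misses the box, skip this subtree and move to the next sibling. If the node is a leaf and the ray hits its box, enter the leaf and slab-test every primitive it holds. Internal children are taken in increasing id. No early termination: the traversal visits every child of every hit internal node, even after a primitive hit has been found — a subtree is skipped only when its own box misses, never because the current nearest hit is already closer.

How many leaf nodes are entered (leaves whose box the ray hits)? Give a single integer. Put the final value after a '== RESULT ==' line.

Trace the traversal:
N0 x:[12,50] y:[17,59] z:[23,89/2] -> hit [23,89/2], descend [3, 7, 22, 23]
  N3 x:[39,50] y:[17,55] z:[37,89/2] -> hit [39,89/2], descend [9, 11, 17, 24]
    N9 x:[39,42] y:[51,55] z:[43,44] -> miss, prune
    N11 x:[44,50] y:[39,42] z:[37,38] -> miss, prune
    N17 x:[41,46] y:[17,23] z:[79/2,85/2] -> miss, prune
    N24 x:[41,43] y:[30,36] z:[83/2,89/2] -> miss, prune
  N7 x:[12,35] y:[30,52] z:[24,34] -> hit [30,34], descend [2, 5, 15, 25]
    N2 x:[16,21] y:[35,37] z:[27,57/2] -> miss, prune
    N5 x:[32,35] y:[47,52] z:[25,27] -> miss, prune
    N15 x:[12,25] y:[40,44] z:[24,27] -> miss, prune
    N25 x:[27,33] y:[30,32] z:[55/2,34] -> hit [30,32], descend [14, 29]
      N14 x:[27,32] y:[30,31] z:[55/2,30] -> hit [30,30] leaf, test {P10@t=30}
      N29 x:[30,33] y:[30,32] z:[63/2,34] -> hit [63/2,32] leaf, test {P0@t=63/2}
  N22 x:[33,50] y:[25,52] z:[23,63/2] -> miss, prune
  N23 x:[13,34] y:[43,59] z:[34,77/2] -> miss, prune

Visited [0, 3, 9, 11, 17, 24, 7, 2, 5, 15, 25, 14, 29, 22, 23]. Tests: 15 box, 2 leaf. Nearest: P10.

== RESULT ==
2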